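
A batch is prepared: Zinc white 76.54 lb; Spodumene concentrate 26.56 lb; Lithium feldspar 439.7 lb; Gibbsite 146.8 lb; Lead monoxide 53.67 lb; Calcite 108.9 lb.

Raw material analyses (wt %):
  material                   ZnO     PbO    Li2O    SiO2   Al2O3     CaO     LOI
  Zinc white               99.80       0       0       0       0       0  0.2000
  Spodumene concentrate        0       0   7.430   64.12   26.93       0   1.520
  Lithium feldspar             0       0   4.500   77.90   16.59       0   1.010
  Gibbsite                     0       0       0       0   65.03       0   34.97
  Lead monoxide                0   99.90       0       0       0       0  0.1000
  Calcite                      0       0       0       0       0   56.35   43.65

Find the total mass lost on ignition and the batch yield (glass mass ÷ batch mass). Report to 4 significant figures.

LOI loss = 103.9 lb; glass = 748.2 lb; yield = 87.80%

The working math runs at exact precision at each step. Intermediates appear with 4-significant-digit rounding at each printed step; exactly one rounding goes into every reported value; derived quantities, including six oxide percentages, the yield, LOI, glass mass, the totals, are rebuilt starting from the weights for 748.2 lb of glass at full float precision as they appear in problem or answer.
Material-by-material LOI:
  Zinc white: 76.54 × 0.002000 = 0.1531 lb
  Spodumene concentrate: 26.56 × 0.01520 = 0.4037 lb
  Lithium feldspar: 439.7 × 0.01010 = 4.441 lb
  Gibbsite: 146.8 × 0.3497 = 51.34 lb
  Lead monoxide: 53.67 × 0.001000 = 0.05367 lb
  Calcite: 108.9 × 0.4365 = 47.53 lb
Total LOI = 103.9 lb
Glass = batch − LOI = 852.2 − 103.9 = 748.2 lb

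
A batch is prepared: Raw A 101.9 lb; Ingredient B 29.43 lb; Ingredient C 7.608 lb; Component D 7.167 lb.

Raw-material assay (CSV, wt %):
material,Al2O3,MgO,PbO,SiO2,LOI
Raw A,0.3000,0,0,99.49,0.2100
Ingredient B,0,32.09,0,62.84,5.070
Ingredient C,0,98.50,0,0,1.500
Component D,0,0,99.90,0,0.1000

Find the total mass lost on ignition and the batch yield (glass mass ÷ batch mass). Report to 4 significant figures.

The working math carries full precision at each step. Rounding to 4 significant figures applies to each intermediate as printed — every reported number sees exactly one rounding. All derived quantities are carried using the weight values for 144.3 lb of glass in full float precision (four oxide percentages, LOI, the totals, yield, net glass mass) exactly as shown in the question or the answer.
Loss on ignition, line by line:
  Raw A: 101.9 × 0.002100 = 0.2140 lb
  Ingredient B: 29.43 × 0.05070 = 1.492 lb
  Ingredient C: 7.608 × 0.01500 = 0.1141 lb
  Component D: 7.167 × 0.001000 = 0.007167 lb
Total LOI = 1.827 lb
Glass = batch − LOI = 146.1 − 1.827 = 144.3 lb

LOI loss = 1.827 lb; glass = 144.3 lb; yield = 98.75%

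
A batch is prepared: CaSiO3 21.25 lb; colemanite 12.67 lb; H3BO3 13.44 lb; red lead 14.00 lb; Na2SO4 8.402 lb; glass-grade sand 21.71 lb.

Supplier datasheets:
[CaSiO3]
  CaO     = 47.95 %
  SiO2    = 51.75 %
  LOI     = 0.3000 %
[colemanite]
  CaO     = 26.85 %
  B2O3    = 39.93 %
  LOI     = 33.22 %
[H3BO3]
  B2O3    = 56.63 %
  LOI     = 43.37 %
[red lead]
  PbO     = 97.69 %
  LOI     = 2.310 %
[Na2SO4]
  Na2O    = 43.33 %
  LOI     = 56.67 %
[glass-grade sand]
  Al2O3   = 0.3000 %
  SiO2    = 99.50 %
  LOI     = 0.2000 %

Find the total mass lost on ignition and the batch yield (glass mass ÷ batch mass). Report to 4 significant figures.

The intermediate values are rounded off to 4 significant digits when displayed; all arithmetic keeps exact precision in every operation. Exactly one rounding is applied to every reported result; all derived quantities, which include the six compositions, the yield, net glass mass, totals, LOI, are carried at exact precision, exactly as shown in problem or answer, from the weighed amounts on 76.24 lb of glass.
Ignition loss by material:
  CaSiO3: 21.25 × 0.003000 = 0.06375 lb
  colemanite: 12.67 × 0.3322 = 4.209 lb
  H3BO3: 13.44 × 0.4337 = 5.829 lb
  red lead: 14.00 × 0.02310 = 0.3234 lb
  Na2SO4: 8.402 × 0.5667 = 4.761 lb
  glass-grade sand: 21.71 × 0.002000 = 0.04342 lb
Total LOI = 15.23 lb
Glass = batch − LOI = 91.47 − 15.23 = 76.24 lb

LOI loss = 15.23 lb; glass = 76.24 lb; yield = 83.35%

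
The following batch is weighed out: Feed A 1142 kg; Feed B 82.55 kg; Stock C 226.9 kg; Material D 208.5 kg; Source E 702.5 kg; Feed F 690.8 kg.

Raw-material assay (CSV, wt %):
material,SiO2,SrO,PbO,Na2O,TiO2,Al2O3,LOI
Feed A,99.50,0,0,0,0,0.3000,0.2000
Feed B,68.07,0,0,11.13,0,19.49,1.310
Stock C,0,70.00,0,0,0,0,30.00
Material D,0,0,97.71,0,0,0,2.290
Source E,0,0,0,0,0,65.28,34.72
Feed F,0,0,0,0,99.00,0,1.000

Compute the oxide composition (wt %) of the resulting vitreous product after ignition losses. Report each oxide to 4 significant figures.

Glass mass = 2726 kg (batch 3053 − LOI 327.0).
Composition: SiO2 43.74%, SrO 5.826%, PbO 7.473%, Na2O 0.3370%, TiO2 25.09%, Al2O3 17.54%

Working values are shown (rounded to four significant digits) on the page; full float precision is kept through the solve. Each reported figure sees exactly one rounding. All derived quantities, which include ignition loss, the six compositions, totals, the yield, net glass mass, are rebuilt in full precision, exactly as shown in problem or answer, using the weight values for 2726 kg of glass.
What the batch supplies per oxide:
  SiO2: 1142·0.9950 + 82.55·0.6807 = 1192 kg
  SrO: 226.9·0.7000 = 158.8 kg
  PbO: 208.5·0.9771 = 203.7 kg
  Na2O: 82.55·0.1113 = 9.188 kg
  TiO2: 690.8·0.9900 = 683.9 kg
  Al2O3: 1142·0.003000 + 82.55·0.1949 + 702.5·0.6528 = 478.1 kg
LOI: 1142·0.002000 + 82.55·0.01310 + 226.9·0.3000 + 208.5·0.02290 + 702.5·0.3472 + 690.8·0.01000 = 327.0 kg
Glass mass = batch − LOI = 3053 − 327.0 = 2726 kg (= the summed oxide contributions)
wt % = 100 × oxide mass / glass mass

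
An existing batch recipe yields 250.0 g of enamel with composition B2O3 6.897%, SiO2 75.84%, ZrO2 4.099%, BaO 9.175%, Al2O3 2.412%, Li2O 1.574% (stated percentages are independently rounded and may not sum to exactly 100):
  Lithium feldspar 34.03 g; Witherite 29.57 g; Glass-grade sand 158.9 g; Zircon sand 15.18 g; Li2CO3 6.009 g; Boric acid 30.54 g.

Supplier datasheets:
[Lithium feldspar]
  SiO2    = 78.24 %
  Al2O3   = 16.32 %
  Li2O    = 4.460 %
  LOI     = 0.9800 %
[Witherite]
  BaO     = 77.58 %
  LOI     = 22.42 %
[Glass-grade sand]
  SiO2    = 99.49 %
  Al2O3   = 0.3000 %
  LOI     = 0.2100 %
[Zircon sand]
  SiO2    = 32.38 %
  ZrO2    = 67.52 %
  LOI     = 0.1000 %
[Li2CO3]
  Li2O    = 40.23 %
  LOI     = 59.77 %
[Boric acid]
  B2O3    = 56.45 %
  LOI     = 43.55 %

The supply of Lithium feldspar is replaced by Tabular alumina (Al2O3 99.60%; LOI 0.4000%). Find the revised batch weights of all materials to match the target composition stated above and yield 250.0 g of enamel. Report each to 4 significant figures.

Revised batch per 250.0 g enamel:
  Tabular alumina: 5.495 g
  Witherite: 29.57 g
  Glass-grade sand: 185.6 g
  Zircon sand: 15.18 g
  Li2CO3: 9.781 g
  Boric acid: 30.54 g
Total batch = 276.2 g; LOI loss = 26.20 g

Every computation maintains full float precision in every operation; in-progress results are shown with 4-significant-digit rounding at each printed step; every reported result is rounded only once. All derived quantities, including ignition loss, totals, net glass mass, six oxide percentages, yield, are computed from the batch weights at 250.0 g of glass at full precision as written in the problem or the answer.
Target oxide masses per 250.0 g enamel:
  B2O3: 6.897% × 250.0 = 17.24 g
  SiO2: 75.84% × 250.0 = 189.6 g
  ZrO2: 4.099% × 250.0 = 10.25 g
  BaO: 9.175% × 250.0 = 22.94 g
  Al2O3: 2.412% × 250.0 = 6.030 g
  Li2O: 1.574% × 250.0 = 3.935 g
Per-oxide balance check working from each reported weight, relative to the basis at hand (delivered sums recover each target net of answer rounding effects):
  B2O3: 30.54·0.5645 = 17.24 g (target 17.24 g)
  SiO2: 185.6·0.9949 + 15.18·0.3238 = 189.6 g (target 189.6 g)
  ZrO2: 15.18·0.6752 = 10.25 g (target 10.25 g)
  BaO: 29.57·0.7758 = 22.94 g (target 22.94 g)
  Al2O3: 5.495·0.9960 + 185.6·0.003000 = 6.030 g (target 6.030 g)
  Li2O: 9.781·0.4023 = 3.935 g (target 3.935 g)
Glass-mass sanity pass: the batch minus its LOI: 250.0 g (oxide target masses add up to 250.0 g; versus the stated basis of 250.0 g — any gap is answer rounding).
Summing the batch: Σ batch = 276.2 g; Σ batch·LOI gives LOI loss = 26.20 g; yield: glass divided by total = 90.51%.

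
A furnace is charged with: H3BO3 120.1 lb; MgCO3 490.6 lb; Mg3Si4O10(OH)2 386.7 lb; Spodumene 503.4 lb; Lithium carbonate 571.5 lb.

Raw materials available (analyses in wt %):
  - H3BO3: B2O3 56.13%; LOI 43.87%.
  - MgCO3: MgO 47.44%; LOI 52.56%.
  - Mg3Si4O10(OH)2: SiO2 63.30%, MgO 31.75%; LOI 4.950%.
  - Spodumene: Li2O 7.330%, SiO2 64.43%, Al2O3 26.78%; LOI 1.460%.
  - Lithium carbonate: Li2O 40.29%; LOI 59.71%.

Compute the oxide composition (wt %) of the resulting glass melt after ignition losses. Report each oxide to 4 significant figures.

Glass mass = 1394 lb (batch 2072 − LOI 678.3).
Composition: Li2O 19.16%, SiO2 40.83%, Al2O3 9.671%, MgO 25.50%, B2O3 4.836%

Values along the way are shown rounded to 4 significant digits in the working. All arithmetic holds full float precision throughout — every reported number takes a single rounding — all derived quantities are computed in full precision (LOI, net glass mass, the totals, five oxide percentages, yield) from the weighed amounts at 1394 lb of glass, as given in either problem or answer.
Per-oxide mass from batch:
  Li2O: 503.4·0.07330 + 571.5·0.4029 = 267.2 lb
  SiO2: 386.7·0.6330 + 503.4·0.6443 = 569.1 lb
  Al2O3: 503.4·0.2678 = 134.8 lb
  MgO: 490.6·0.4744 + 386.7·0.3175 = 355.5 lb
  B2O3: 120.1·0.5613 = 67.41 lb
LOI: 120.1·0.4387 + 490.6·0.5256 + 386.7·0.04950 + 503.4·0.01460 + 571.5·0.5971 = 678.3 lb
Net of LOI, the glass mass = 2072 − 678.3 = 1394 lb (the oxide masses sum to this)
percent by weight: oxide/glass ×100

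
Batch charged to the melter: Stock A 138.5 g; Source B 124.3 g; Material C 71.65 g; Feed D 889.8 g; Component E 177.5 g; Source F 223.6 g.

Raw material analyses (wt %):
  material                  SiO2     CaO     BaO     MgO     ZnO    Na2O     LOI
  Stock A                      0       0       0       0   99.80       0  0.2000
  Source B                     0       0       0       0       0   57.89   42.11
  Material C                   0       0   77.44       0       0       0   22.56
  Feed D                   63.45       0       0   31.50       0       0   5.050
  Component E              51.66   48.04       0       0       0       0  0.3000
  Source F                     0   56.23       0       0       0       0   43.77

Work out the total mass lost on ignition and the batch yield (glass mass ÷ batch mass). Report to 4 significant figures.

Values along the way are displayed, with 4-significant-figure rounding, within the worked lines. Each numeric step runs at exact precision all the way through — every reported result undergoes a single rounding — all derived quantities are recomputed from the batch weights per 1413 g of glass at exact precision (net glass mass, the yield, LOI, the six compositions, totals) as set out in question or answer.
Loss on ignition, line by line:
  Stock A: 138.5 × 0.002000 = 0.2770 g
  Source B: 124.3 × 0.4211 = 52.34 g
  Material C: 71.65 × 0.2256 = 16.16 g
  Feed D: 889.8 × 0.05050 = 44.93 g
  Component E: 177.5 × 0.003000 = 0.5325 g
  Source F: 223.6 × 0.4377 = 97.87 g
Total LOI = 212.1 g
Glass = batch − LOI = 1625 − 212.1 = 1413 g

LOI loss = 212.1 g; glass = 1413 g; yield = 86.95%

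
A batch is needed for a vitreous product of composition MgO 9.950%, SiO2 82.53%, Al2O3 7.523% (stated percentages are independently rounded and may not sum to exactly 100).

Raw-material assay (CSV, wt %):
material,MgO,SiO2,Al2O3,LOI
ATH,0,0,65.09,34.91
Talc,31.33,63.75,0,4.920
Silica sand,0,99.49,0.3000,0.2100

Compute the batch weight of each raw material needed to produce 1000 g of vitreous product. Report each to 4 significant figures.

All internal work carries full precision throughout. Working values are shown (rounded to four significant digits) as written. Every reported figure undergoes a single rounding; the derived quantities are computed from the weighed amounts on 1000 g of glass in full float precision (the totals, LOI, glass mass, the yield, the three compositions) as written in question or answer.
Oxide mass targets, per 1000 g vitreous product:
  MgO: 9.950% × 1000 = 99.50 g
  SiO2: 82.53% × 1000 = 825.3 g
  Al2O3: 7.523% × 1000 = 75.23 g
Sums-versus-targets review working from each reported weight, against the basis in use (sums match the target masses net of answer rounding effects):
  MgO: 317.6·0.3133 = 99.50 g (target 99.50 g)
  SiO2: 317.6·0.6375 + 626.0·0.9949 = 825.3 g (target 825.3 g)
  Al2O3: 112.7·0.6509 + 626.0·0.003000 = 75.23 g (target 75.23 g)
Consistency of the glass mass: batch total minus LOI = 1000 g (the targets, summed, come to 1000 g; the stated basis being 1000 g — any gap is answer rounding).
Adding the batch up: Σ batch = 1056 g; the LOI term Σ batch·LOI equals 56.28 g; yield, glass over the total, = 94.67%.

Batch per 1000 g vitreous product:
  ATH: 112.7 g
  Talc: 317.6 g
  Silica sand: 626.0 g
Total batch = 1056 g; LOI loss = 56.28 g; yield = 94.67%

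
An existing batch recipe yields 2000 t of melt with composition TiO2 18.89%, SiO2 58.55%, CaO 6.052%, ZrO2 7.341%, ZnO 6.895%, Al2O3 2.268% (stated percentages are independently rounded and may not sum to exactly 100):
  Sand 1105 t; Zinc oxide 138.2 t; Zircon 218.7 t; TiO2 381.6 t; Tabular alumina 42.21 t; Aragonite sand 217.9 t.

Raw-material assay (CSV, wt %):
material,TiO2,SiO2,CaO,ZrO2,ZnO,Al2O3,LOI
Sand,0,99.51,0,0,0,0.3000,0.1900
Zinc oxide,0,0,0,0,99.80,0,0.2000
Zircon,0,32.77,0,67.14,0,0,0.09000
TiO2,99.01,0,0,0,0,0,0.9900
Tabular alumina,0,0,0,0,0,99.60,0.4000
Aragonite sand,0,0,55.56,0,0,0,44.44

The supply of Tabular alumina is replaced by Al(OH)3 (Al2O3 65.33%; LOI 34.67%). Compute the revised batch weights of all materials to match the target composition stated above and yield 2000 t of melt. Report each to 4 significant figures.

Rounding to 4 significant digits applies to every intermediate as displayed. The working math carries full float precision from start to finish. Every reported result is rounded exactly once. All derived quantities are rebuilt using the weight values at 2000 t of glass in full float precision (net glass mass, the totals, the yield, LOI, the six compositions) as given in the problem or answer text.
The oxide mass targets at 2000 t melt:
  TiO2: 18.89% × 2000 = 377.8 t
  SiO2: 58.55% × 2000 = 1171 t
  CaO: 6.052% × 2000 = 121.0 t
  ZrO2: 7.341% × 2000 = 146.8 t
  ZnO: 6.895% × 2000 = 137.9 t
  Al2O3: 2.268% × 2000 = 45.36 t
Balance tally, oxide-wise, from the weights as reported, versus the basis set out (sum by sum, the targets are met inside rounding margins):
  TiO2: 381.6·0.9901 = 377.8 t (target 377.8 t)
  SiO2: 1105·0.9951 + 218.7·0.3277 = 1171 t (target 1171 t)
  CaO: 217.9·0.5556 = 121.1 t (target 121.0 t)
  ZrO2: 218.7·0.6714 = 146.8 t (target 146.8 t)
  ZnO: 138.2·0.9980 = 137.9 t (target 137.9 t)
  Al2O3: 1105·0.003000 + 64.36·0.6533 = 45.36 t (target 45.36 t)
Glass mass check: total batch − LOI = 2000 t (targets for the oxides total 2000 t; against the stated basis, 2000 t — rounding explains the deltas).
Batch total: Σ batch = 2126 t; LOI loss = Σ batch·LOI = 125.5 t; yield: glass divided by total = 94.10%.

Revised batch per 2000 t melt:
  Sand: 1105 t
  Zinc oxide: 138.2 t
  Zircon: 218.7 t
  TiO2: 381.6 t
  Al(OH)3: 64.36 t
  Aragonite sand: 217.9 t
Total batch = 2126 t; LOI loss = 125.5 t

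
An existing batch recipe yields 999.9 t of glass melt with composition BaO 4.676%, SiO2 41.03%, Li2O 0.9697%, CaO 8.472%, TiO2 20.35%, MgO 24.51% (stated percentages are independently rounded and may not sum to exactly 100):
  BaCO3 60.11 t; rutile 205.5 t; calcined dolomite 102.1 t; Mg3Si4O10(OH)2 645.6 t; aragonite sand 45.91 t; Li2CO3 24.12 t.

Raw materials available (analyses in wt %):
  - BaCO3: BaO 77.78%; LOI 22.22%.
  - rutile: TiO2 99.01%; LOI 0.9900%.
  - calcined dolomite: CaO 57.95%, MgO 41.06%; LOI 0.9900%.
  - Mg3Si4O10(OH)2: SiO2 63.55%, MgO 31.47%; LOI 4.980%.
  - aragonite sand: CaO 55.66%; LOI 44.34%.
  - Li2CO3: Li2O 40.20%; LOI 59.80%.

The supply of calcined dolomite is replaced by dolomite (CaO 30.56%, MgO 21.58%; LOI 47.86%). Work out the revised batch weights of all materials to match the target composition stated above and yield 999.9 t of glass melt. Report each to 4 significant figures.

Intermediates are shown, with 4-significant-digit rounding, alongside each step; the whole derivation maintains full precision throughout; every reported value takes exactly one rounding; the derived quantities, including the yield, the six compositions, LOI, net glass mass, totals, are re-derived from the batch weights on 999.9 t of glass in exact precision as they appear in the question or the answer.
Oxide mass targets, per 999.9 t glass melt:
  BaO: 4.676% × 999.9 = 46.76 t
  SiO2: 41.03% × 999.9 = 410.3 t
  Li2O: 0.9697% × 999.9 = 9.696 t
  CaO: 8.472% × 999.9 = 84.71 t
  TiO2: 20.35% × 999.9 = 203.5 t
  MgO: 24.51% × 999.9 = 245.1 t
Checking each oxide sum on the weights just shown, versus the basis set out (delivered sums recover each target modulo rounding of the values):
  BaO: 60.11·0.7778 = 46.75 t (target 46.76 t)
  SiO2: 645.6·0.6355 = 410.3 t (target 410.3 t)
  Li2O: 24.12·0.4020 = 9.696 t (target 9.696 t)
  CaO: 194.2·0.3056 + 45.55·0.5566 = 84.70 t (target 84.71 t)
  TiO2: 205.5·0.9901 = 203.5 t (target 203.5 t)
  MgO: 194.2·0.2158 + 645.6·0.3147 = 245.1 t (target 245.1 t)
Auditing the glass mass value: Σ batch − LOI loss = 1000 t (per-oxide target masses sum to 1000 t; versus the stated basis of 999.9 t — a pure rounding effect).
Batch total: Σ batch = 1175 t; Σ batch·LOI gives LOI loss = 175.1 t; the yield ratio, glass ÷ batch: 85.10%.

Revised batch per 999.9 t glass melt:
  BaCO3: 60.11 t
  rutile: 205.5 t
  dolomite: 194.2 t
  Mg3Si4O10(OH)2: 645.6 t
  aragonite sand: 45.55 t
  Li2CO3: 24.12 t
Total batch = 1175 t; LOI loss = 175.1 t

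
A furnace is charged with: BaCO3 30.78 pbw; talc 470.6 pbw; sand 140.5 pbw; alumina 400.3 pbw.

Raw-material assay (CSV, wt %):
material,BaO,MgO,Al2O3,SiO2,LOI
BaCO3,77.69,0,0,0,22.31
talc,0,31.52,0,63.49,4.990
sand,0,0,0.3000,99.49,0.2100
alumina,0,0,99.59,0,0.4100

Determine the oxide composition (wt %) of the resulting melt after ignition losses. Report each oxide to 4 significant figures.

Glass mass = 1010 pbw (batch 1042 − LOI 32.29).
Composition: BaO 2.368%, MgO 14.69%, Al2O3 39.52%, SiO2 43.43%

Mid-chain values are rounded to 4 significant digits when quoted; all arithmetic maintains full precision from first step to last — every reported figure carries a single rounding. Derived quantities (LOI, the totals, glass mass, the yield, four oxide percentages) are carried starting from the weights at 1010 pbw of glass at full precision, as quoted within the problem or the answer.
Mass of each oxide from the mix:
  BaO: 30.78·0.7769 = 23.91 pbw
  MgO: 470.6·0.3152 = 148.3 pbw
  Al2O3: 140.5·0.003000 + 400.3·0.9959 = 399.1 pbw
  SiO2: 470.6·0.6349 + 140.5·0.9949 = 438.6 pbw
LOI: 30.78·0.2231 + 470.6·0.04990 + 140.5·0.002100 + 400.3·0.004100 = 32.29 pbw
batch − LOI leaves glass = 1042 − 32.29 = 1010 pbw (= the summed oxide contributions)
percent by weight: oxide/glass ×100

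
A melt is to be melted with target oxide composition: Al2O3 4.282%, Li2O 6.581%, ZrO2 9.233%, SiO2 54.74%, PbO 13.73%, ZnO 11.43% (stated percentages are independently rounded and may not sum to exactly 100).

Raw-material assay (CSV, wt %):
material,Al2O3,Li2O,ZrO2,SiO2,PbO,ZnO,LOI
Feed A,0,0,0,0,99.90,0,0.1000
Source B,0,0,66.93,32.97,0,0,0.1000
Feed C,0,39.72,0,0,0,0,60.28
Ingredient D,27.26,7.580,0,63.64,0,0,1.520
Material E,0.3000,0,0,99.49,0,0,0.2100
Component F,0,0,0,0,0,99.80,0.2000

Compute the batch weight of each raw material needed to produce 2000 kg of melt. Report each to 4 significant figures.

The working math runs at full float precision at all times; mid-chain values are shown, with 4-significant-digit rounding, at each printed step; each reported value is rounded once only — derived quantities, which include the totals, six oxide percentages, LOI, the yield, net glass mass, are computed at full precision, precisely as stated by problem or answer, using the weight values on 2000 kg of glass.
Oxide-by-oxide targets in 2000 kg melt:
  Al2O3: 4.282% × 2000 = 85.64 kg
  Li2O: 6.581% × 2000 = 131.6 kg
  ZrO2: 9.233% × 2000 = 184.7 kg
  SiO2: 54.74% × 2000 = 1095 kg
  PbO: 13.73% × 2000 = 274.6 kg
  ZnO: 11.43% × 2000 = 228.6 kg
Verifying the oxide balance using the reported weights, relative to the basis at hand (summed amounts equal target values modulo rounding of the values):
  Al2O3: 305.2·0.2726 + 813.8·0.003000 = 85.64 kg (target 85.64 kg)
  Li2O: 273.1·0.3972 + 305.2·0.07580 = 131.6 kg (target 131.6 kg)
  ZrO2: 275.9·0.6693 = 184.7 kg (target 184.7 kg)
  SiO2: 275.9·0.3297 + 305.2·0.6364 + 813.8·0.9949 = 1095 kg (target 1095 kg)
  PbO: 274.9·0.9990 = 274.6 kg (target 274.6 kg)
  ZnO: 229.1·0.9980 = 228.6 kg (target 228.6 kg)
Glass mass check: the batch minus its LOI: 2000 kg (oxide target masses add up to 2000 kg; basis as stated: 2000 kg — differing by rounding only).
Summing the batch: Σ batch = 2172 kg; LOI loss = Σ batch·LOI = 172.0 kg; the yield ratio, glass ÷ batch: 92.08%.

Batch per 2000 kg melt:
  Feed A: 274.9 kg
  Source B: 275.9 kg
  Feed C: 273.1 kg
  Ingredient D: 305.2 kg
  Material E: 813.8 kg
  Component F: 229.1 kg
Total batch = 2172 kg; LOI loss = 172.0 kg; yield = 92.08%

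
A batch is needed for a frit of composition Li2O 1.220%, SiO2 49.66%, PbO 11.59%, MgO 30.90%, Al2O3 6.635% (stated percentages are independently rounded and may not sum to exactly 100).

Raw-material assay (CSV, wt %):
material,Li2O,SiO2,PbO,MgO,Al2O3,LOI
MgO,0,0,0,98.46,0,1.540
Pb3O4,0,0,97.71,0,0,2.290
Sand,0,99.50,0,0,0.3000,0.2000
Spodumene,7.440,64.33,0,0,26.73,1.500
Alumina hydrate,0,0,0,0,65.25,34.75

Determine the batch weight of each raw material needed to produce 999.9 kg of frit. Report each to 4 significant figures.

The whole derivation maintains exact precision end to end. Mid-chain values are shown rounded to 4 significant figures between the steps; each reported figure is rounded once only — the derived quantities, which include totals, the yield, net glass mass, the five compositions, LOI, are recomputed at exact precision, precisely as stated by question or answer, from the weighed amounts at 999.9 kg of glass.
Target oxide masses per 999.9 kg frit:
  Li2O: 1.220% × 999.9 = 12.20 kg
  SiO2: 49.66% × 999.9 = 496.6 kg
  PbO: 11.59% × 999.9 = 115.9 kg
  MgO: 30.90% × 999.9 = 309.0 kg
  Al2O3: 6.635% × 999.9 = 66.34 kg
Sums-versus-targets review from the weights as reported, on the stated basis (each sum matches its target mass once rounding is allowed for):
  Li2O: 164.0·0.07440 = 12.20 kg (target 12.20 kg)
  SiO2: 393.0·0.9950 + 164.0·0.6433 = 496.5 kg (target 496.6 kg)
  PbO: 118.6·0.9771 = 115.9 kg (target 115.9 kg)
  MgO: 313.8·0.9846 = 309.0 kg (target 309.0 kg)
  Al2O3: 393.0·0.003000 + 164.0·0.2673 + 32.70·0.6525 = 66.35 kg (target 66.34 kg)
Glass mass check: total batch − LOI = 999.9 kg (targets for the oxides total 999.9 kg; with the basis standing at 999.9 kg — rounding explains the deltas).
Whole-batch sum: Σ batch = 1022 kg; ignition loss, Σ(batch × LOI) = 22.16 kg; yield: glass divided by total = 97.83%.

Batch per 999.9 kg frit:
  MgO: 313.8 kg
  Pb3O4: 118.6 kg
  Sand: 393.0 kg
  Spodumene: 164.0 kg
  Alumina hydrate: 32.70 kg
Total batch = 1022 kg; LOI loss = 22.16 kg; yield = 97.83%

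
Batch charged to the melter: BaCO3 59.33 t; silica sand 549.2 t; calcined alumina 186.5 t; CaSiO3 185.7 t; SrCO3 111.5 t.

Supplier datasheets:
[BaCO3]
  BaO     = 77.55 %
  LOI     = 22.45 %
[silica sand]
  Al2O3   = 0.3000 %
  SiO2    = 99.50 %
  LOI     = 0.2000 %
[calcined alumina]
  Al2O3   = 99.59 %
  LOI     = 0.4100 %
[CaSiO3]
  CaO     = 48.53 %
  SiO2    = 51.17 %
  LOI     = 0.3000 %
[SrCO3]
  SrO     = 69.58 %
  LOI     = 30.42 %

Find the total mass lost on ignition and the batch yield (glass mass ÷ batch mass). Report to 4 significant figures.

LOI loss = 49.66 t; glass = 1043 t; yield = 95.45%

Rounding to 4 significant figures governs every in-between result as displayed. The whole derivation carries full float precision at all times. Each reported figure is rounded exactly once. The derived quantities (ignition loss, net glass mass, five oxide percentages, the yield, the totals) are rebuilt at full float precision starting from the weights per 1043 t of glass, exactly as shown in either problem or answer.
Per-material ignition loss:
  BaCO3: 59.33 × 0.2245 = 13.32 t
  silica sand: 549.2 × 0.002000 = 1.098 t
  calcined alumina: 186.5 × 0.004100 = 0.7647 t
  CaSiO3: 185.7 × 0.003000 = 0.5571 t
  SrCO3: 111.5 × 0.3042 = 33.92 t
Total LOI = 49.66 t
Glass = batch − LOI = 1092 − 49.66 = 1043 t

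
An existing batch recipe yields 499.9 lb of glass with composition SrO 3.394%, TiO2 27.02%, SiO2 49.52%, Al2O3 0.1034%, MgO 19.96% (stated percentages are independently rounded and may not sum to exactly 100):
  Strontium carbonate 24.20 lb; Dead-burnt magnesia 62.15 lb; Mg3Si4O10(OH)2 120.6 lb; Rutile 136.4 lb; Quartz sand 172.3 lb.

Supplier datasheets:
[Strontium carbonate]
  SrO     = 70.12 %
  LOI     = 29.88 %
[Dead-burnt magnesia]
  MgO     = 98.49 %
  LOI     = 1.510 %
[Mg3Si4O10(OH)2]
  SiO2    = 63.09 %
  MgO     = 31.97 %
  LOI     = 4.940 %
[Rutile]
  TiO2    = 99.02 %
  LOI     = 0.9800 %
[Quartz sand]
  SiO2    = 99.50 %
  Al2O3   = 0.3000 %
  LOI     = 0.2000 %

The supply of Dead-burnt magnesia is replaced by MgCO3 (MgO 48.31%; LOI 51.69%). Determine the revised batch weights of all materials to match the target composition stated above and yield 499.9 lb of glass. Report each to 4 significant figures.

Rounding to 4 significant figures governs every mid-chain value as printed — the whole derivation runs at exact precision through every step. Every reported value is rounded a single time. Derived quantities are re-derived in full precision (glass mass, yield, LOI, five oxide percentages, totals) from the weighed amounts at 499.9 lb of glass, as quoted within either problem or answer.
The oxide mass targets at 499.9 lb glass:
  SrO: 3.394% × 499.9 = 16.97 lb
  TiO2: 27.02% × 499.9 = 135.1 lb
  SiO2: 49.52% × 499.9 = 247.6 lb
  Al2O3: 0.1034% × 499.9 = 0.5169 lb
  MgO: 19.96% × 499.9 = 99.78 lb
Sums-versus-targets review working from each reported weight, on the stated basis (sum by sum, the targets are met exact up to rounding of places):
  SrO: 24.20·0.7012 = 16.97 lb (target 16.97 lb)
  TiO2: 136.4·0.9902 = 135.1 lb (target 135.1 lb)
  SiO2: 120.6·0.6309 + 172.3·0.9950 = 247.5 lb (target 247.6 lb)
  Al2O3: 172.3·0.003000 = 0.5169 lb (target 0.5169 lb)
  MgO: 126.7·0.4831 + 120.6·0.3197 = 99.76 lb (target 99.78 lb)
Consistency of the glass mass: batch total minus LOI = 499.8 lb (per-oxide target masses sum to 499.9 lb; stated basis 499.9 lb — any gap is answer rounding).
Summing the batch: Σ batch = 580.2 lb; the LOI term Σ batch·LOI equals 80.36 lb; yield: glass divided by total = 86.15%.

Revised batch per 499.9 lb glass:
  Strontium carbonate: 24.20 lb
  MgCO3: 126.7 lb
  Mg3Si4O10(OH)2: 120.6 lb
  Rutile: 136.4 lb
  Quartz sand: 172.3 lb
Total batch = 580.2 lb; LOI loss = 80.36 lb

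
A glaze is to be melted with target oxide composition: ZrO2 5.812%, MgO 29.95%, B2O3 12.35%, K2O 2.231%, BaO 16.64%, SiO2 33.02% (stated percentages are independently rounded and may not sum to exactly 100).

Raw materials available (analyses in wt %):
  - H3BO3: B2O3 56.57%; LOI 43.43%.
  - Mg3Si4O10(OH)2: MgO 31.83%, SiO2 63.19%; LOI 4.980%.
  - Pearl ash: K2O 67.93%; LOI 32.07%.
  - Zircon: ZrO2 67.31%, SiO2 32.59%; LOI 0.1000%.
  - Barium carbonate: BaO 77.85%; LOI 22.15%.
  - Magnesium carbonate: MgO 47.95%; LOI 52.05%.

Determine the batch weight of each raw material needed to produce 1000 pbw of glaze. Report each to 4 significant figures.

Each numeric step holds exact precision from first step to last — the intermediate values are printed, with 4-significant-figure rounding, on the page — each reported number sees exactly one rounding; all derived quantities (totals, LOI, yield, the six compositions, net glass mass) are re-derived at exact precision from the weighed amounts for 1000 pbw of glass, exactly as shown in the question or the answer.
Per-oxide target masses for 1000 pbw glaze:
  ZrO2: 5.812% × 1000 = 58.12 pbw
  MgO: 29.95% × 1000 = 299.5 pbw
  B2O3: 12.35% × 1000 = 123.5 pbw
  K2O: 2.231% × 1000 = 22.31 pbw
  BaO: 16.64% × 1000 = 166.4 pbw
  SiO2: 33.02% × 1000 = 330.2 pbw
Mass-balance tally per oxide with the batch weights as given, per the basis as stated (every target is met by its sum up to rounding of the answer):
  ZrO2: 86.35·0.6731 = 58.12 pbw (target 58.12 pbw)
  MgO: 478.0·0.3183 + 307.3·0.4795 = 299.5 pbw (target 299.5 pbw)
  B2O3: 218.3·0.5657 = 123.5 pbw (target 123.5 pbw)
  K2O: 32.84·0.6793 = 22.31 pbw (target 22.31 pbw)
  BaO: 213.7·0.7785 = 166.4 pbw (target 166.4 pbw)
  SiO2: 478.0·0.6319 + 86.35·0.3259 = 330.2 pbw (target 330.2 pbw)
Mass balance on the glass: Σ batch − LOI loss = 1000 pbw (targets for the oxides total 1000 pbw; against the stated basis, 1000 pbw — differing by rounding only).
Adding the batch up: Σ batch = 1336 pbw; the LOI term Σ batch·LOI equals 336.5 pbw; the yield ratio, glass ÷ batch: 74.82%.

Batch per 1000 pbw glaze:
  H3BO3: 218.3 pbw
  Mg3Si4O10(OH)2: 478.0 pbw
  Pearl ash: 32.84 pbw
  Zircon: 86.35 pbw
  Barium carbonate: 213.7 pbw
  Magnesium carbonate: 307.3 pbw
Total batch = 1336 pbw; LOI loss = 336.5 pbw; yield = 74.82%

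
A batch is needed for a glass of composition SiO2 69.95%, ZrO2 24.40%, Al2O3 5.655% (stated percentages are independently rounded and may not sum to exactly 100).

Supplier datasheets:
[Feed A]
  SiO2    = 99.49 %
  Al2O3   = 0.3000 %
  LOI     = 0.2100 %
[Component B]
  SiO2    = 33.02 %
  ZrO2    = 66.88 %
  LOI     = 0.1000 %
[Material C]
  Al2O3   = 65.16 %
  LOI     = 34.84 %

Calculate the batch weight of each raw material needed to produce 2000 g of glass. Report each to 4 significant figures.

All arithmetic maintains exact precision end to end. Intermediates are shown, rounded to four significant figures, within the worked lines; every reported figure includes exactly one rounding; the derived quantities, including glass mass, the totals, the yield, three oxide percentages, LOI, are re-derived from the weighed amounts on 2000 g of glass at full precision as they appear in question or answer.
Target oxide masses per 2000 g glass:
  SiO2: 69.95% × 2000 = 1399 g
  ZrO2: 24.40% × 2000 = 488.0 g
  Al2O3: 5.655% × 2000 = 113.1 g
Per-oxide balance check from the weights as reported, on the stated basis (summed amounts equal target values net of answer rounding effects):
  SiO2: 1164·0.9949 + 729.7·0.3302 = 1399 g (target 1399 g)
  ZrO2: 729.7·0.6688 = 488.0 g (target 488.0 g)
  Al2O3: 1164·0.003000 + 168.2·0.6516 = 113.1 g (target 113.1 g)
Glass-mass sanity pass: batch Σ − ignition loss = 2000 g (oxide target masses add up to 2000 g; versus the stated basis of 2000 g — any gap is answer rounding).
Whole-batch sum: Σ batch = 2062 g; the LOI term Σ batch·LOI equals 61.77 g; the yield ratio, glass ÷ batch: 97.00%.

Batch per 2000 g glass:
  Feed A: 1164 g
  Component B: 729.7 g
  Material C: 168.2 g
Total batch = 2062 g; LOI loss = 61.77 g; yield = 97.00%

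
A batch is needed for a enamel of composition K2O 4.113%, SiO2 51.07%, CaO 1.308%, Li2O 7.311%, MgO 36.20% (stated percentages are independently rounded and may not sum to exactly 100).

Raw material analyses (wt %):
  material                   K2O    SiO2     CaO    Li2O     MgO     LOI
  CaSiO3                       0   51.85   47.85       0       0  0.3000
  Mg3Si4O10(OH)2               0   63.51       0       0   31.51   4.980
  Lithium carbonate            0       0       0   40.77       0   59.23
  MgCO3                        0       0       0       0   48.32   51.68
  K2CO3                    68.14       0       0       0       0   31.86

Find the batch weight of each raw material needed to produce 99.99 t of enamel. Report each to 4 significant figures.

Working values are shown (rounded to 4 significant digits) in the working — the working math carries exact precision through every step — a single rounding yields every reported number; derived quantities, which include the yield, glass mass, ignition loss, five oxide percentages, totals, are re-derived in full float precision, as quoted within the question or the answer, from the batch weights on 99.99 t of glass.
Per-oxide target masses for 99.99 t enamel:
  K2O: 4.113% × 99.99 = 4.113 t
  SiO2: 51.07% × 99.99 = 51.06 t
  CaO: 1.308% × 99.99 = 1.308 t
  Li2O: 7.311% × 99.99 = 7.310 t
  MgO: 36.20% × 99.99 = 36.20 t
Verifying the oxide balance from the weights as reported, against the basis in use (summed amounts equal target values once rounding is allowed for):
  K2O: 6.035·0.6814 = 4.112 t (target 4.113 t)
  SiO2: 2.733·0.5185 + 78.17·0.6351 = 51.06 t (target 51.06 t)
  CaO: 2.733·0.4785 = 1.308 t (target 1.308 t)
  Li2O: 17.93·0.4077 = 7.310 t (target 7.310 t)
  MgO: 78.17·0.3151 + 23.93·0.4832 = 36.19 t (target 36.20 t)
Mass balance on the glass: Σ batch − LOI loss = 99.99 t (per-oxide target masses sum to 99.99 t; the stated basis being 99.99 t — rounding explains the deltas).
Total batch = Σ batch = 128.8 t; loss to ignition Σ batch·LOI = 28.81 t; yield = glass ÷ total batch = 77.63%.

Batch per 99.99 t enamel:
  CaSiO3: 2.733 t
  Mg3Si4O10(OH)2: 78.17 t
  Lithium carbonate: 17.93 t
  MgCO3: 23.93 t
  K2CO3: 6.035 t
Total batch = 128.8 t; LOI loss = 28.81 t; yield = 77.63%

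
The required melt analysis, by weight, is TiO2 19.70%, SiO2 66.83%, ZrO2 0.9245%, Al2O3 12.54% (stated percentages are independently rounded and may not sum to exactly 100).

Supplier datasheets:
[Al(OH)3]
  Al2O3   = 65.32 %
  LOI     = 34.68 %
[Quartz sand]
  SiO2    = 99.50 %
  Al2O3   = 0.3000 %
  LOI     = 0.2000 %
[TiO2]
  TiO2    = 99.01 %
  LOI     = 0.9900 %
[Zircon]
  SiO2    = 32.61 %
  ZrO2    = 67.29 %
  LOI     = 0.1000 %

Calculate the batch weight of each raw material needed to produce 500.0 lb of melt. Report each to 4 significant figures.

Batch per 500.0 lb melt:
  Al(OH)3: 94.46 lb
  Quartz sand: 333.6 lb
  TiO2: 99.48 lb
  Zircon: 6.870 lb
Total batch = 534.4 lb; LOI loss = 34.42 lb; yield = 93.56%

In-progress results appear rounded off to 4 significant figures when written out — the working math maintains full precision at all times — every reported value sees exactly one rounding — all derived quantities, including four oxide percentages, LOI, yield, net glass mass, totals, are re-derived using the weight values per 500.0 lb of glass at full precision, precisely as stated by the problem or answer text.
Oxide-by-oxide targets in 500.0 lb melt:
  TiO2: 19.70% × 500.0 = 98.50 lb
  SiO2: 66.83% × 500.0 = 334.2 lb
  ZrO2: 0.9245% × 500.0 = 4.622 lb
  Al2O3: 12.54% × 500.0 = 62.70 lb
Verifying the oxide balance per the reported batch figures, under the basis named above (sum by sum, the targets are met modulo rounding of the values):
  TiO2: 99.48·0.9901 = 98.50 lb (target 98.50 lb)
  SiO2: 333.6·0.9950 + 6.870·0.3261 = 334.2 lb (target 334.2 lb)
  ZrO2: 6.870·0.6729 = 4.623 lb (target 4.622 lb)
  Al2O3: 94.46·0.6532 + 333.6·0.003000 = 62.70 lb (target 62.70 lb)
Mass balance on the glass: net batch after ignition = 500.0 lb (oxide target masses add up to 500.0 lb; against the stated basis, 500.0 lb — deltas are rounding alone).
Batch grand total — Σ batch = 534.4 lb; ignition loss, Σ(batch × LOI) = 34.42 lb; yield: glass divided by total = 93.56%.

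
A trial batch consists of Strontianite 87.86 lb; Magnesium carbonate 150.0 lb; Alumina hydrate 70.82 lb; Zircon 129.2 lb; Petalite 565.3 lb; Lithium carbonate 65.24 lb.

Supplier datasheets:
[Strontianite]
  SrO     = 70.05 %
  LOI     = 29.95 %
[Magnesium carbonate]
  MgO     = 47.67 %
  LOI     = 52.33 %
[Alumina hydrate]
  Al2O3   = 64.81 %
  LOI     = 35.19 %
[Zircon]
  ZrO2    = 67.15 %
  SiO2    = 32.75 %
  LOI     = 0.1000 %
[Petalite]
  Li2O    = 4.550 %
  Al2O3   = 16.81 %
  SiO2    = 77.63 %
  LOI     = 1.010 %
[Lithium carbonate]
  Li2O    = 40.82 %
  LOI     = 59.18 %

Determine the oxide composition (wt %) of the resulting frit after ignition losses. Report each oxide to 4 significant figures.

The intermediate values are printed with 4-significant-figure rounding across the worked steps; the working math maintains full float precision from first step to last; every reported number is rounded only once; all derived quantities are re-derived in full float precision (glass mass, totals, the six compositions, ignition loss, the yield) starting from the weights per 894.2 lb of glass, as given in the question or the answer.
What the batch supplies per oxide:
  SrO: 87.86·0.7005 = 61.55 lb
  ZrO2: 129.2·0.6715 = 86.76 lb
  Li2O: 565.3·0.04550 + 65.24·0.4082 = 52.35 lb
  Al2O3: 70.82·0.6481 + 565.3·0.1681 = 140.9 lb
  MgO: 150.0·0.4767 = 71.50 lb
  SiO2: 129.2·0.3275 + 565.3·0.7763 = 481.2 lb
LOI: 87.86·0.2995 + 150.0·0.5233 + 70.82·0.3519 + 129.2·0.001000 + 565.3·0.01010 + 65.24·0.5918 = 174.2 lb
batch − LOI leaves glass = 1068 − 174.2 = 894.2 lb (= Σ oxide masses)
each oxide over glass, ×100, is wt %

Glass mass = 894.2 lb (batch 1068 − LOI 174.2).
Composition: SrO 6.882%, ZrO2 9.702%, Li2O 5.854%, Al2O3 15.76%, MgO 7.996%, SiO2 53.81%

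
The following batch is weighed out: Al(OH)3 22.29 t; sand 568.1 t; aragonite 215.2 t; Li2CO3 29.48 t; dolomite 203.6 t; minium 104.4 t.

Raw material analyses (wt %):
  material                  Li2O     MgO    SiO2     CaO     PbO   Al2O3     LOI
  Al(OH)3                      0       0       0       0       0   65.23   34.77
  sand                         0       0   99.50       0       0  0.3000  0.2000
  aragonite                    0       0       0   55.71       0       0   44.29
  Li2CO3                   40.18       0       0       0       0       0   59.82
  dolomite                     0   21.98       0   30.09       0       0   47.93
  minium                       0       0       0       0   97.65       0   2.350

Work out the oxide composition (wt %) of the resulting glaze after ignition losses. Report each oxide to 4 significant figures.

Glass mass = 921.2 t (batch 1143 − LOI 221.9).
Composition: Li2O 1.286%, MgO 4.858%, SiO2 61.36%, CaO 19.66%, PbO 11.07%, Al2O3 1.763%

All internal work carries full float precision from first step to last. In-progress results are displayed rounded to 4 significant digits between the steps — each reported number includes exactly one rounding — the derived quantities (six oxide percentages, net glass mass, the totals, yield, LOI) are re-derived at exact precision from the weighed amounts at 921.2 t of glass, precisely as stated by the question or the answer.
Oxide-by-oxide delivered mass:
  Li2O: 29.48·0.4018 = 11.85 t
  MgO: 203.6·0.2198 = 44.75 t
  SiO2: 568.1·0.9950 = 565.3 t
  CaO: 215.2·0.5571 + 203.6·0.3009 = 181.2 t
  PbO: 104.4·0.9765 = 101.9 t
  Al2O3: 22.29·0.6523 + 568.1·0.003000 = 16.24 t
LOI: 22.29·0.3477 + 568.1·0.002000 + 215.2·0.4429 + 29.48·0.5982 + 203.6·0.4793 + 104.4·0.02350 = 221.9 t
Resulting glass, batch − LOI: 1143 − 221.9 = 921.2 t (the oxide masses sum to this)
percent by weight: oxide/glass ×100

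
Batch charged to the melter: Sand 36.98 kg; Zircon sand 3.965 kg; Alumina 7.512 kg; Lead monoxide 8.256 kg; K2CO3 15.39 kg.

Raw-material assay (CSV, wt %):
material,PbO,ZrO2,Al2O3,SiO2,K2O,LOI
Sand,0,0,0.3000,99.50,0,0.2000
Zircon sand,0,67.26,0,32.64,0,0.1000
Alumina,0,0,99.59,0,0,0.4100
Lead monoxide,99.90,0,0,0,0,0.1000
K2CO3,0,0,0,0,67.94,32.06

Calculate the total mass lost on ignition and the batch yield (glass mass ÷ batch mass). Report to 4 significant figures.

LOI loss = 5.051 kg; glass = 67.05 kg; yield = 92.99%

Working values are displayed rounded off to 4 significant digits across the worked steps — each numeric step holds full precision end to end; exactly one rounding goes into each reported value; derived quantities (net glass mass, the five compositions, ignition loss, yield, totals) are carried in full float precision using the weight values for 67.05 kg of glass as they appear in the problem or answer text.
Ignition loss by material:
  Sand: 36.98 × 0.002000 = 0.07396 kg
  Zircon sand: 3.965 × 0.001000 = 0.003965 kg
  Alumina: 7.512 × 0.004100 = 0.03080 kg
  Lead monoxide: 8.256 × 0.001000 = 0.008256 kg
  K2CO3: 15.39 × 0.3206 = 4.934 kg
Total LOI = 5.051 kg
Glass = batch − LOI = 72.10 − 5.051 = 67.05 kg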